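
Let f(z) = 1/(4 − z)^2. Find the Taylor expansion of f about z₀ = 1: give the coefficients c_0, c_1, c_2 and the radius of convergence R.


Let w = z − z₀, so z = z₀ + w.
Then 4 − z = 4 − (z₀ + w) = (4 − z₀) − w = 3 − w.
f(z) = 1/(3 − w)^2 = (1/(3)^2) · (1 − w/(3))^{−2}.
By the binomial series (1−u)^{−2} = Σ_{n≥0} C(n+1, 1) u^n for |u|<1, with u = w/(3):
  c_n = C(n+1, 1) / (3)^(n+2).
  c_0 = 1/(3)^2 = 1/9.
  c_1 = 2/(3)^3 = 2/27.
  c_2 = 3/(3)^4 = 1/27.
The series is valid for |w/d| < 1, i.e. |z − z₀| < |d|.
Radius of convergence: R = |4 − z₀| = |3| = 3 (distance from z₀ to the singularity z = 4).

c_0 = 1/9, c_1 = 2/27, c_2 = 1/27; R = 3.


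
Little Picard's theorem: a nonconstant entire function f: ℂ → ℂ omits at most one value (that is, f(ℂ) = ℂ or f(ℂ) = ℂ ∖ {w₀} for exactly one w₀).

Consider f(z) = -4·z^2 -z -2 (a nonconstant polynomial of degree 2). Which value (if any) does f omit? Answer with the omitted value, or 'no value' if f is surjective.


Little Picard bounds the complement of f(ℂ) to at most one point.
For every w ∈ ℂ, the equation p(z) − w = 0 is a nonconstant polynomial in z and hence has at least one root by the fundamental theorem of algebra. So p is surjective onto ℂ, omitting no value.

Omitted value: no value.


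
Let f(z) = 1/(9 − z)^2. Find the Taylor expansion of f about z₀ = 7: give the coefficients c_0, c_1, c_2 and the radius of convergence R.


Let w = z − z₀, so z = z₀ + w.
Then 9 − z = 9 − (z₀ + w) = (9 − z₀) − w = 2 − w.
f(z) = 1/(2 − w)^2 = (1/(2)^2) · (1 − w/(2))^{−2}.
By the binomial series (1−u)^{−2} = Σ_{n≥0} C(n+1, 1) u^n for |u|<1, with u = w/(2):
  c_n = C(n+1, 1) / (2)^(n+2).
  c_0 = 1/(2)^2 = 1/4.
  c_1 = 2/(2)^3 = 1/4.
  c_2 = 3/(2)^4 = 3/16.
The series is valid for |w/d| < 1, i.e. |z − z₀| < |d|.
Radius of convergence: R = |9 − z₀| = |2| = 2 (distance from z₀ to the singularity z = 9).

c_0 = 1/4, c_1 = 1/4, c_2 = 3/16; R = 2.


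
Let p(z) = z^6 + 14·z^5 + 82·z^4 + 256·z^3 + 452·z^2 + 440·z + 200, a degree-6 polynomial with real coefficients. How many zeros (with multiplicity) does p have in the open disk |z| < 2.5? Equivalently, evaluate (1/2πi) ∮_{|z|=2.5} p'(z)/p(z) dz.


The zeros of p are: (-3 + 1i), (-3 - 1i), (-3 + 1i), (-3 - 1i), (-1 + 1i), (-1 - 1i).
Their magnitudes are: 3.162, 3.162, 3.162, 3.162, 1.414, 1.414.
Zeros with |z| < R = 2.5: (-1 + 1i), (-1 - 1i).
Count = 2.
By the argument principle, (1/2πi) ∮_{|z|=R} p'(z)/p(z) dz equals exactly this count.

Number of zeros inside |z| < 2.5: 2.


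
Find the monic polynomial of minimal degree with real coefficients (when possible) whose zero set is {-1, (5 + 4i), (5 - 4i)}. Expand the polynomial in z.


The polynomial is p(z) = ∏_{α ∈ S} (z − α), where S = {-1, (5 + 4i), (5 - 4i)}.
Expanding the product yields: p(z) = z^3 -9·z^2 + 31·z + 41.
Note conjugate pairs combine to real quadratics: (z − (5+4i))(z − (5−4i)) = z² − 10z + 41.
The resulting polynomial has degree 3 and real coefficients as required.

p(z) = z^3 -9·z^2 + 31·z + 41.


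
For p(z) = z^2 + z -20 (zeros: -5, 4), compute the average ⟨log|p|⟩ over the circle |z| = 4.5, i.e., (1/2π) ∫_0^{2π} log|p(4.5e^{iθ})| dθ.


Zeros: -5, 4; r = 4.5.
Inside |z| < r: 4. Outside (|z| ≥ r): -5.
p(0) = -20, so log|p(0)| = log(20) = 2.9957.
Apply Jensen: I(r) = log|p(0)| + Σ_k log(r/|z_k|), summed over zeros inside |z| < r.
  log(r/|z_k|) for z_k = 4: log(4.5/4) = 0.1178
  Outside zeros (-5) contribute nothing to the Jensen sum.
Sum over inside zeros: 0.1178.
I(r) = log|p(0)| + (inside sum) = 2.9957 + 0.1178 = 3.1135.
Note: since some zeros are outside |z| ≤ r, the simplified n·log(r) form does NOT apply — only the inside zeros contribute.

I(r) ≈ 3.1135.


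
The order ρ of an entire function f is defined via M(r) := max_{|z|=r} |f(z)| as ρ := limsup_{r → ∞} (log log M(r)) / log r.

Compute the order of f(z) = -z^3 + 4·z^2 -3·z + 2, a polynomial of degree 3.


|f(z)| ≤ Σ|c_k|·r^k = O(r^3) as r → ∞. Polynomial growth is O(e^{r^ε}) for every ε > 0 (since r^3/e^{r^ε} → 0), so ρ ≤ ε for all ε > 0, i.e. ρ = 0. Every nonconstant polynomial has order 0.
Therefore ρ = 0.

Order ρ = 0.


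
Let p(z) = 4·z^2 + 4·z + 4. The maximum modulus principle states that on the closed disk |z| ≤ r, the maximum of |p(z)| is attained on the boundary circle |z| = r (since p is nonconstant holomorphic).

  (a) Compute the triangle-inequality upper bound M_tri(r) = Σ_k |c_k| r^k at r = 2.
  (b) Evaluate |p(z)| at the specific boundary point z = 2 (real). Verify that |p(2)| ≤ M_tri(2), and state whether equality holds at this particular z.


Coefficients: c_0 = 4, c_1 = 4, c_2 = 4. Radius r = 2.
Part (a). Triangle bound: M_tri(r) = Σ_k |c_k| r^k
  = |4|·2^0 + |4|·2^1 + |4|·2^2
  = 4 + 8 + 16 = 28.
This bounds M(r) := max_{|z|=r} |p(z)| from above; equality holds iff all terms c_k z^k can be made to align in phase at a single z on |z|=r.
Part (b). At z = 2 (real, on the circle |z| = r):
  p(2) = (4)·2^0 + (4)·2^1 + (4)·2^2 = 28.
  |p(2)| = 28.
Since all nonzero coefficients share the same sign, |p(2)| = 28 = M_tri(2); the triangle bound is attained at z = 2, so in fact M(r) = 28.

M_tri(2) = 28; |p(2)| = 28; equality at z=2: yes.


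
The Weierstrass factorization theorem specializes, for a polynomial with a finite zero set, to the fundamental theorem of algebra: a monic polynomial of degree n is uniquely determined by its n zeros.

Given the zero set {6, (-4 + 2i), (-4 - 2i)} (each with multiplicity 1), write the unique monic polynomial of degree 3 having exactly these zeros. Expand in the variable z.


The polynomial is p(z) = ∏_{α ∈ S} (z − α), where S = {6, (-4 + 2i), (-4 - 2i)}.
Expanding the product yields: p(z) = z^3 + 2·z^2 -28·z -120.
Note conjugate pairs combine to real quadratics: (z − (-4+2i))(z − (-4−2i)) = z² + 8z + 20.
The resulting polynomial has degree 3 and real coefficients as required.

p(z) = z^3 + 2·z^2 -28·z -120.


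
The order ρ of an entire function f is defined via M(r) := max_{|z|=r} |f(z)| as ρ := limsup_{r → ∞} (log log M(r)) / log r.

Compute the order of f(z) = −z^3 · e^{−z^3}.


M(r) = max_{|z|=r} |-1|·|z|^3·|e^{−z^3}| = 1·r^3 · e^{1r^3} (the factors attain their maxima compatibly on |z|=r). Then log M(r) = log 1 + 3·log r + 1r^3, dominated by the last term, so log log M(r) ~ 3·log r. The polynomial factor -1z^3 contributes only a log r term and does not affect the order. ρ = 3.
Therefore ρ = 3.

Order ρ = 3.


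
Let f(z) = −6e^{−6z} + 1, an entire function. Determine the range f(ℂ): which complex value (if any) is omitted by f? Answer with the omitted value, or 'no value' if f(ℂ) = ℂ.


Little Picard bounds the complement of f(ℂ) to at most one point.
e^{−6z} is never zero on ℂ, so -6·e^{−6z} takes every value in ℂ ∖ {0}. Adding 1 shifts the range to ℂ ∖ {1}. Thus f omits exactly the value 1.

Omitted value: 1.


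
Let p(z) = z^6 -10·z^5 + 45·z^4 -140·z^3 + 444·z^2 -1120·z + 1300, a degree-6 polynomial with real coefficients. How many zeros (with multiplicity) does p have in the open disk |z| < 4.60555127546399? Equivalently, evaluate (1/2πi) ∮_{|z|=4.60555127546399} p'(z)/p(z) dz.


The zeros of p are: (3 + 2i), (3 - 2i), (-1 + 3i), (-1 - 3i), (3 + 1i), (3 - 1i).
Their magnitudes are: 3.606, 3.606, 3.162, 3.162, 3.162, 3.162.
Zeros with |z| < R = 4.60555127546399: (3 + 2i), (3 - 2i), (-1 + 3i), (-1 - 3i), (3 + 1i), (3 - 1i).
Count = 6.
By the argument principle, (1/2πi) ∮_{|z|=R} p'(z)/p(z) dz equals exactly this count.

Number of zeros inside |z| < 4.60555127546399: 6.


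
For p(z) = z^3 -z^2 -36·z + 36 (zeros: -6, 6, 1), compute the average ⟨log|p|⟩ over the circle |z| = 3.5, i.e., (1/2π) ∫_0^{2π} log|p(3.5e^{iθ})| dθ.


Zeros: -6, 1, 6; r = 3.5.
Inside |z| < r: 1. Outside (|z| ≥ r): -6, 6.
p(0) = 36, so log|p(0)| = log(36) = 3.5835.
Apply Jensen: I(r) = log|p(0)| + Σ_k log(r/|z_k|), summed over zeros inside |z| < r.
  log(r/|z_k|) for z_k = 1: log(3.5/1) = 1.2528
  Outside zeros (-6, 6) contribute nothing to the Jensen sum.
Sum over inside zeros: 1.2528.
I(r) = log|p(0)| + (inside sum) = 3.5835 + 1.2528 = 4.8363.
Note: since some zeros are outside |z| ≤ r, the simplified n·log(r) form does NOT apply — only the inside zeros contribute.

I(r) ≈ 4.8363.


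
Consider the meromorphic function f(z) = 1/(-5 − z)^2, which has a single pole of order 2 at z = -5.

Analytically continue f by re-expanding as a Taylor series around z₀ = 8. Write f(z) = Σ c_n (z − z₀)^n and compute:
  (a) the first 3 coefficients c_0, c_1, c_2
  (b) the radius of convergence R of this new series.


Let w = z − z₀, so z = z₀ + w.
Then -5 − z = -5 − (z₀ + w) = (-5 − z₀) − w = -13 − w.
f(z) = 1/(-13 − w)^2 = (1/(-13)^2) · (1 − w/(-13))^{−2}.
By the binomial series (1−u)^{−2} = Σ_{n≥0} C(n+1, 1) u^n for |u|<1, with u = w/(-13):
  c_n = C(n+1, 1) / (-13)^(n+2).
  c_0 = 1/(-13)^2 = 1/169.
  c_1 = 2/(-13)^3 = -2/2197.
  c_2 = 3/(-13)^4 = 3/28561.
The series is valid for |w/d| < 1, i.e. |z − z₀| < |d|.
Radius of convergence: R = |-5 − z₀| = |-13| = 13 (distance from z₀ to the singularity z = -5).

c_0 = 1/169, c_1 = -2/2197, c_2 = 3/28561; R = 13.


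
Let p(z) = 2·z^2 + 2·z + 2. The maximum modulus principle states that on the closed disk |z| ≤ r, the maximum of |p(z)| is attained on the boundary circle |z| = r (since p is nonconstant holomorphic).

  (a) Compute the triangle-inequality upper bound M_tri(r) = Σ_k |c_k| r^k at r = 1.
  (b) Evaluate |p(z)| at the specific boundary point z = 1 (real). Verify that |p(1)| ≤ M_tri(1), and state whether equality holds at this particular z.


Coefficients: c_0 = 2, c_1 = 2, c_2 = 2. Radius r = 1.
Part (a). Triangle bound: M_tri(r) = Σ_k |c_k| r^k
  = |2|·1^0 + |2|·1^1 + |2|·1^2
  = 2 + 2 + 2 = 6.
This bounds M(r) := max_{|z|=r} |p(z)| from above; equality holds iff all terms c_k z^k can be made to align in phase at a single z on |z|=r.
Part (b). At z = 1 (real, on the circle |z| = r):
  p(1) = (2)·1^0 + (2)·1^1 + (2)·1^2 = 6.
  |p(1)| = 6.
Since all nonzero coefficients share the same sign, |p(1)| = 6 = M_tri(1); the triangle bound is attained at z = 1, so in fact M(r) = 6.

M_tri(1) = 6; |p(1)| = 6; equality at z=1: yes.


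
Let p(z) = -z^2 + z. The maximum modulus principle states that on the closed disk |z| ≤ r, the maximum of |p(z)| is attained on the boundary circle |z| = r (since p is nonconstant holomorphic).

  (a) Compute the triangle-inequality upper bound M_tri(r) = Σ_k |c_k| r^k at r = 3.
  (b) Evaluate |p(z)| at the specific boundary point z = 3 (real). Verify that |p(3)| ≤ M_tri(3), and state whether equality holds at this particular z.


Coefficients: c_0 = 0, c_1 = 1, c_2 = -1. Radius r = 3.
Part (a). Triangle bound: M_tri(r) = Σ_k |c_k| r^k
  = |0|·3^0 + |1|·3^1 + |-1|·3^2
  = 0 + 3 + 9 = 12.
This bounds M(r) := max_{|z|=r} |p(z)| from above; equality holds iff all terms c_k z^k can be made to align in phase at a single z on |z|=r.
Part (b). At z = 3 (real, on the circle |z| = r):
  p(3) = (0)·3^0 + (1)·3^1 + (-1)·3^2 = -6.
  |p(3)| = 6.
Check: |p(3)| = 6 ≤ 12 = M_tri(3). ✓ Equality does not hold at z = 3 (the coefficients have mixed signs, so the terms do not all align in phase there).

M_tri(3) = 12; |p(3)| = 6; equality at z=3: no.


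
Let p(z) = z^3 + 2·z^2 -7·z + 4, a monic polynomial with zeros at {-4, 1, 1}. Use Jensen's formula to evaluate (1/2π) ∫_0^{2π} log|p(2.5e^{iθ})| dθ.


Zeros: -4, 1, 1; r = 2.5.
Inside |z| < r: 1, 1. Outside (|z| ≥ r): -4.
p(0) = 4, so log|p(0)| = log(4) = 1.3863.
Apply Jensen: I(r) = log|p(0)| + Σ_k log(r/|z_k|), summed over zeros inside |z| < r.
  log(r/|z_k|) for z_k = 1: log(2.5/1) = 0.9163
  log(r/|z_k|) for z_k = 1: log(2.5/1) = 0.9163
  Outside zeros (-4) contribute nothing to the Jensen sum.
Sum over inside zeros: 1.8326.
I(r) = log|p(0)| + (inside sum) = 1.3863 + 1.8326 = 3.2189.
Note: since some zeros are outside |z| ≤ r, the simplified n·log(r) form does NOT apply — only the inside zeros contribute.

I(r) ≈ 3.2189.


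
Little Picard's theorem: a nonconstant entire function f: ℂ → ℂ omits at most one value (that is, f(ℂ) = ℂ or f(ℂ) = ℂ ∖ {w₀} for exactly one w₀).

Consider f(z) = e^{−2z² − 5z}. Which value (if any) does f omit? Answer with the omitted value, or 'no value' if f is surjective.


Little Picard bounds the complement of f(ℂ) to at most one point.
The exponent g(z) = −2z² − 5z is a nonconstant polynomial, hence surjective onto ℂ. So e^{g(z)} takes every value in {e^w : w ∈ ℂ} = ℂ ∖ {0}. Adding 0 shifts the range to ℂ ∖ {0}. f omits exactly 0.

Omitted value: 0.


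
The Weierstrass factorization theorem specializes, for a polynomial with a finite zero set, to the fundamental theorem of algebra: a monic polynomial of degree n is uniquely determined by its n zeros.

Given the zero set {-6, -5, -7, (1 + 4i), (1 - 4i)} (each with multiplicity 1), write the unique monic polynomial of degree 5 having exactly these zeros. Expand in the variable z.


The polynomial is p(z) = ∏_{α ∈ S} (z − α), where S = {-6, -5, -7, (1 + 4i), (1 - 4i)}.
Expanding the product yields: p(z) = z^5 + 16·z^4 + 88·z^3 + 302·z^2 + 1399·z + 3570.
Note conjugate pairs combine to real quadratics: (z − (1+4i))(z − (1−4i)) = z² − 2z + 17.
The resulting polynomial has degree 5 and real coefficients as required.

p(z) = z^5 + 16·z^4 + 88·z^3 + 302·z^2 + 1399·z + 3570.


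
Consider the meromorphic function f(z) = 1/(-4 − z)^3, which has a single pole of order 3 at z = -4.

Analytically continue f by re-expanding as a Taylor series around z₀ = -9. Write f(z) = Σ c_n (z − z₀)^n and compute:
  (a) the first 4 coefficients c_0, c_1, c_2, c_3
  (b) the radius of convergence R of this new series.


Let w = z − z₀, so z = z₀ + w.
Then -4 − z = -4 − (z₀ + w) = (-4 − z₀) − w = 5 − w.
f(z) = 1/(5 − w)^3 = (1/(5)^3) · (1 − w/(5))^{−3}.
By the binomial series (1−u)^{−3} = Σ_{n≥0} C(n+2, 2) u^n for |u|<1, with u = w/(5):
  c_n = C(n+2, 2) / (5)^(n+3).
  c_0 = 1/(5)^3 = 1/125.
  c_1 = 3/(5)^4 = 3/625.
  c_2 = 6/(5)^5 = 6/3125.
  c_3 = 10/(5)^6 = 2/3125.
The series is valid for |w/d| < 1, i.e. |z − z₀| < |d|.
Radius of convergence: R = |-4 − z₀| = |5| = 5 (distance from z₀ to the singularity z = -4).

c_0 = 1/125, c_1 = 3/625, c_2 = 6/3125, c_3 = 2/3125; R = 5.


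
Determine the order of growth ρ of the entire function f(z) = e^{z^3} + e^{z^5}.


Each summand is entire of order 3 and 5 respectively (as in the single-exponential case). The order of a sum is at most the max of the orders, so ρ ≤ 5. For the lower bound: on |z|=r choose arg z so that 1z^5 is real positive; then |e^{1z^5}| = e^{1r^5} while |e^{1z^3}| ≤ e^{1r^3} = o(e^{1r^5}). So |f| ≥ e^{1r^5}(1 − o(1)) and ρ ≥ 5. Hence ρ = max(3, 5) = 5.
Therefore ρ = 5.

Order ρ = 5.


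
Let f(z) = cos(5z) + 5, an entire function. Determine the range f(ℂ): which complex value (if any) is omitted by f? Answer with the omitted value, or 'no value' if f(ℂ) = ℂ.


Little Picard bounds the complement of f(ℂ) to at most one point.
cos is entire and surjective onto ℂ: for every w ∈ ℂ, cos(ζ) = w has a solution ζ ∈ ℂ (e.g., via the complex inverse arccos). With ζ = 5z this gives z = ζ/(5). Then 1·cos(5z) takes every value in 1·ℂ = ℂ, and adding 5 is a bijection of ℂ. So f is surjective and omits no value. (Note: only on the real line is cos bounded by [−1, 1].)

Omitted value: no value.


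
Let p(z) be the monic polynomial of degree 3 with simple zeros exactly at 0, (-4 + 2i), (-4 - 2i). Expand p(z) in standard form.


The polynomial is p(z) = ∏_{α ∈ S} (z − α), where S = {0, (-4 + 2i), (-4 - 2i)}.
Expanding the product yields: p(z) = z^3 + 8·z^2 + 20·z.
Note conjugate pairs combine to real quadratics: (z − (-4+2i))(z − (-4−2i)) = z² + 8z + 20.
The resulting polynomial has degree 3 and real coefficients as required.

p(z) = z^3 + 8·z^2 + 20·z.


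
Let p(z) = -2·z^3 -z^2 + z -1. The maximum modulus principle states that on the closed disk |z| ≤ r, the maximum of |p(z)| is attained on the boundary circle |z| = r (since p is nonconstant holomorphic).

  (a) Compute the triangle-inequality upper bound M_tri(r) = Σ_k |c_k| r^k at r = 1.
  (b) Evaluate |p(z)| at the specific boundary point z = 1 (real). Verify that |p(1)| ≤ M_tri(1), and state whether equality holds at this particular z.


Coefficients: c_0 = -1, c_1 = 1, c_2 = -1, c_3 = -2. Radius r = 1.
Part (a). Triangle bound: M_tri(r) = Σ_k |c_k| r^k
  = |-1|·1^0 + |1|·1^1 + |-1|·1^2 + |-2|·1^3
  = 1 + 1 + 1 + 2 = 5.
This bounds M(r) := max_{|z|=r} |p(z)| from above; equality holds iff all terms c_k z^k can be made to align in phase at a single z on |z|=r.
Part (b). At z = 1 (real, on the circle |z| = r):
  p(1) = (-1)·1^0 + (1)·1^1 + (-1)·1^2 + (-2)·1^3 = -3.
  |p(1)| = 3.
Check: |p(1)| = 3 ≤ 5 = M_tri(1). ✓ Equality does not hold at z = 1 (the coefficients have mixed signs, so the terms do not all align in phase there).

M_tri(1) = 5; |p(1)| = 3; equality at z=1: no.


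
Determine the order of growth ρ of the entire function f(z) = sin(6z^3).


Write sin(w) = (e^{iw} ± e^{−iw})/(2 or 2i), so |sin(w)| ≤ e^{|w|}. With w = 6z^3, |w| ≤ 6r^3 + 0 on |z|=r, giving M(r) ≤ e^{6r^3 + 0} and ρ ≤ 3. For the lower bound, choose z on |z|=r with 6z^3 purely imaginary of modulus 6r^3; then |sin(6z^3)| grows like e^{6r^3}/2, so ρ ≥ 3. Hence ρ = 3.
Therefore ρ = 3.

Order ρ = 3.


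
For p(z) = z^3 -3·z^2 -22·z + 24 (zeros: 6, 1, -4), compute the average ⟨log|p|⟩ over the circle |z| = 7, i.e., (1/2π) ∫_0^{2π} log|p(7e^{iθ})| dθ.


Zeros: -4, 1, 6; r = 7.
Inside |z| < r: -4, 1, 6. Outside (|z| ≥ r): ∅.
p(0) = 24, so log|p(0)| = log(24) = 3.1781.
Apply Jensen: I(r) = log|p(0)| + Σ_k log(r/|z_k|), summed over zeros inside |z| < r.
  log(r/|z_k|) for z_k = 6: log(7/6) = 0.1542
  log(r/|z_k|) for z_k = 1: log(7/1) = 1.9459
  log(r/|z_k|) for z_k = -4: log(7/4) = 0.5596
Sum over inside zeros: 2.6597.
I(r) = log|p(0)| + (inside sum) = 3.1781 + 2.6597 = 5.8377.
Closed form (all zeros inside, monic): I(r) = n·log(r) = 3·log(7) = 5.8377. ✓

I(r) ≈ 5.8377.


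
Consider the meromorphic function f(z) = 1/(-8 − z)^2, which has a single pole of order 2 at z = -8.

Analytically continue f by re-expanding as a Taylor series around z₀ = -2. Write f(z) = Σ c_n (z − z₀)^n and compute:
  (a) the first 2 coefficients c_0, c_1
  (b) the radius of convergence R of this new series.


Let w = z − z₀, so z = z₀ + w.
Then -8 − z = -8 − (z₀ + w) = (-8 − z₀) − w = -6 − w.
f(z) = 1/(-6 − w)^2 = (1/(-6)^2) · (1 − w/(-6))^{−2}.
By the binomial series (1−u)^{−2} = Σ_{n≥0} C(n+1, 1) u^n for |u|<1, with u = w/(-6):
  c_n = C(n+1, 1) / (-6)^(n+2).
  c_0 = 1/(-6)^2 = 1/36.
  c_1 = 2/(-6)^3 = -1/108.
The series is valid for |w/d| < 1, i.e. |z − z₀| < |d|.
Radius of convergence: R = |-8 − z₀| = |-6| = 6 (distance from z₀ to the singularity z = -8).

c_0 = 1/36, c_1 = -1/108; R = 6.


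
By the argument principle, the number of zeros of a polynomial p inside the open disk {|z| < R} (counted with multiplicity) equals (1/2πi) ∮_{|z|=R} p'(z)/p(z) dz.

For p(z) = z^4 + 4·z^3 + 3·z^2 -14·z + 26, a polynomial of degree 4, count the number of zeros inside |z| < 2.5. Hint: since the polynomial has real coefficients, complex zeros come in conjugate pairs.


The zeros of p are: (1 + 1i), (1 - 1i), (-3 + 2i), (-3 - 2i).
Their magnitudes are: 1.414, 1.414, 3.606, 3.606.
Zeros with |z| < R = 2.5: (1 + 1i), (1 - 1i).
Count = 2.
By the argument principle, (1/2πi) ∮_{|z|=R} p'(z)/p(z) dz equals exactly this count.

Number of zeros inside |z| < 2.5: 2.


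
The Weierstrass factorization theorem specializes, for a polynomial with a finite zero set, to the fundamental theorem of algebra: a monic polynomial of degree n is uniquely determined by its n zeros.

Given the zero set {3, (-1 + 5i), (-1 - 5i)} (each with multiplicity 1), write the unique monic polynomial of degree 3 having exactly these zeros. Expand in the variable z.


The polynomial is p(z) = ∏_{α ∈ S} (z − α), where S = {3, (-1 + 5i), (-1 - 5i)}.
Expanding the product yields: p(z) = z^3 -z^2 + 20·z -78.
Note conjugate pairs combine to real quadratics: (z − (-1+5i))(z − (-1−5i)) = z² + 2z + 26.
The resulting polynomial has degree 3 and real coefficients as required.

p(z) = z^3 -z^2 + 20·z -78.


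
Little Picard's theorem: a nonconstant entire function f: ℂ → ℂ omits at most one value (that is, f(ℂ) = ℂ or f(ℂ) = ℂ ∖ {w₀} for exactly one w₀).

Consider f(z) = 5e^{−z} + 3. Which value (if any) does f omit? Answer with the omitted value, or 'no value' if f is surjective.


Little Picard bounds the complement of f(ℂ) to at most one point.
e^{−z} is never zero on ℂ, so 5·e^{−z} takes every value in ℂ ∖ {0}. Adding 3 shifts the range to ℂ ∖ {3}. Thus f omits exactly the value 3.

Omitted value: 3.


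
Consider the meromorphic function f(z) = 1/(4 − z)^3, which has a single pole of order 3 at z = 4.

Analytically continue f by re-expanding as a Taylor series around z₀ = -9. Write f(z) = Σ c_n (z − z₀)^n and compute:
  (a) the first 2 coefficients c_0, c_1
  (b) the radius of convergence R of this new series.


Let w = z − z₀, so z = z₀ + w.
Then 4 − z = 4 − (z₀ + w) = (4 − z₀) − w = 13 − w.
f(z) = 1/(13 − w)^3 = (1/(13)^3) · (1 − w/(13))^{−3}.
By the binomial series (1−u)^{−3} = Σ_{n≥0} C(n+2, 2) u^n for |u|<1, with u = w/(13):
  c_n = C(n+2, 2) / (13)^(n+3).
  c_0 = 1/(13)^3 = 1/2197.
  c_1 = 3/(13)^4 = 3/28561.
The series is valid for |w/d| < 1, i.e. |z − z₀| < |d|.
Radius of convergence: R = |4 − z₀| = |13| = 13 (distance from z₀ to the singularity z = 4).

c_0 = 1/2197, c_1 = 3/28561; R = 13.


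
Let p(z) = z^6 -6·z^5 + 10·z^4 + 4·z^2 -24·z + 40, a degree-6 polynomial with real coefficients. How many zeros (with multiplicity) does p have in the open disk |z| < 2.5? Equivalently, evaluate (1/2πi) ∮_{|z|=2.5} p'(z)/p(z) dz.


The zeros of p are: (3 + 1i), (3 - 1i), (1 + 1i), (1 - 1i), (-1 + 1i), (-1 - 1i).
Their magnitudes are: 3.162, 3.162, 1.414, 1.414, 1.414, 1.414.
Zeros with |z| < R = 2.5: (1 + 1i), (1 - 1i), (-1 + 1i), (-1 - 1i).
Count = 4.
By the argument principle, (1/2πi) ∮_{|z|=R} p'(z)/p(z) dz equals exactly this count.

Number of zeros inside |z| < 2.5: 4.


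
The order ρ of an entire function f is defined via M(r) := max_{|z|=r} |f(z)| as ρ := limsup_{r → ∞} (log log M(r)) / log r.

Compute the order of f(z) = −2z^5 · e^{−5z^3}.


M(r) = max_{|z|=r} |-2|·|z|^5·|e^{−5z^3}| = 2·r^5 · e^{5r^3} (the factors attain their maxima compatibly on |z|=r). Then log M(r) = log 2 + 5·log r + 5r^3, dominated by the last term, so log log M(r) ~ 3·log r. The polynomial factor -2z^5 contributes only a log r term and does not affect the order. ρ = 3.
Therefore ρ = 3.

Order ρ = 3.


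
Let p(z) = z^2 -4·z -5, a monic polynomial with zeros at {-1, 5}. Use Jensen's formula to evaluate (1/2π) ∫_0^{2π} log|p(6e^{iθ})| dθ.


Zeros: -1, 5; r = 6.
Inside |z| < r: -1, 5. Outside (|z| ≥ r): ∅.
p(0) = -5, so log|p(0)| = log(5) = 1.6094.
Apply Jensen: I(r) = log|p(0)| + Σ_k log(r/|z_k|), summed over zeros inside |z| < r.
  log(r/|z_k|) for z_k = -1: log(6/1) = 1.7918
  log(r/|z_k|) for z_k = 5: log(6/5) = 0.1823
Sum over inside zeros: 1.9741.
I(r) = log|p(0)| + (inside sum) = 1.6094 + 1.9741 = 3.5835.
Closed form (all zeros inside, monic): I(r) = n·log(r) = 2·log(6) = 3.5835. ✓

I(r) ≈ 3.5835.


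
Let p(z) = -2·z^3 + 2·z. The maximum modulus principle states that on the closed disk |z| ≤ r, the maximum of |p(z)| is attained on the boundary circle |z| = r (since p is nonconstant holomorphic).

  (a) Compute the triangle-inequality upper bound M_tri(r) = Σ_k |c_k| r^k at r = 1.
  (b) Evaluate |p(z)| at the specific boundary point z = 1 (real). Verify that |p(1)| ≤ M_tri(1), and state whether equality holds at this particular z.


Coefficients: c_0 = 0, c_1 = 2, c_2 = 0, c_3 = -2. Radius r = 1.
Part (a). Triangle bound: M_tri(r) = Σ_k |c_k| r^k
  = |0|·1^0 + |2|·1^1 + |0|·1^2 + |-2|·1^3
  = 0 + 2 + 0 + 2 = 4.
This bounds M(r) := max_{|z|=r} |p(z)| from above; equality holds iff all terms c_k z^k can be made to align in phase at a single z on |z|=r.
Part (b). At z = 1 (real, on the circle |z| = r):
  p(1) = (0)·1^0 + (2)·1^1 + (0)·1^2 + (-2)·1^3 = 0.
  |p(1)| = 0.
Check: |p(1)| = 0 ≤ 4 = M_tri(1). ✓ Equality does not hold at z = 1 (the coefficients have mixed signs, so the terms do not all align in phase there).

M_tri(1) = 4; |p(1)| = 0; equality at z=1: no.


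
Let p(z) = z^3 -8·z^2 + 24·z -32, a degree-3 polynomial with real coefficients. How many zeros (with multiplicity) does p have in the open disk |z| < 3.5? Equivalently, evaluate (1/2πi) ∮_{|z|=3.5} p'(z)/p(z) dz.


The zeros of p are: 4, (2 + 2i), (2 - 2i).
Their magnitudes are: 4, 2.828, 2.828.
Zeros with |z| < R = 3.5: (2 + 2i), (2 - 2i).
Count = 2.
By the argument principle, (1/2πi) ∮_{|z|=R} p'(z)/p(z) dz equals exactly this count.

Number of zeros inside |z| < 3.5: 2.


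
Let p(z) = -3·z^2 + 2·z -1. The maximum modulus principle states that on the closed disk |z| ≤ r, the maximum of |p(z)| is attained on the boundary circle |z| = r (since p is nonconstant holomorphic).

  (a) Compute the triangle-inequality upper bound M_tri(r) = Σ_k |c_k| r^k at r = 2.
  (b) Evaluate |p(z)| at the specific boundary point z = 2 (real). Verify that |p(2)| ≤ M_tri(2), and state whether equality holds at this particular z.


Coefficients: c_0 = -1, c_1 = 2, c_2 = -3. Radius r = 2.
Part (a). Triangle bound: M_tri(r) = Σ_k |c_k| r^k
  = |-1|·2^0 + |2|·2^1 + |-3|·2^2
  = 1 + 4 + 12 = 17.
This bounds M(r) := max_{|z|=r} |p(z)| from above; equality holds iff all terms c_k z^k can be made to align in phase at a single z on |z|=r.
Part (b). At z = 2 (real, on the circle |z| = r):
  p(2) = (-1)·2^0 + (2)·2^1 + (-3)·2^2 = -9.
  |p(2)| = 9.
Check: |p(2)| = 9 ≤ 17 = M_tri(2). ✓ Equality does not hold at z = 2 (the coefficients have mixed signs, so the terms do not all align in phase there).

M_tri(2) = 17; |p(2)| = 9; equality at z=2: no.


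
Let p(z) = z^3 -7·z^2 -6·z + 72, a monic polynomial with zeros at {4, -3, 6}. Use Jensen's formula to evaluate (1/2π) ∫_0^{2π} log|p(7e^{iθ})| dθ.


Zeros: -3, 4, 6; r = 7.
Inside |z| < r: -3, 4, 6. Outside (|z| ≥ r): ∅.
p(0) = 72, so log|p(0)| = log(72) = 4.2767.
Apply Jensen: I(r) = log|p(0)| + Σ_k log(r/|z_k|), summed over zeros inside |z| < r.
  log(r/|z_k|) for z_k = 4: log(7/4) = 0.5596
  log(r/|z_k|) for z_k = -3: log(7/3) = 0.8473
  log(r/|z_k|) for z_k = 6: log(7/6) = 0.1542
Sum over inside zeros: 1.5611.
I(r) = log|p(0)| + (inside sum) = 4.2767 + 1.5611 = 5.8377.
Closed form (all zeros inside, monic): I(r) = n·log(r) = 3·log(7) = 5.8377. ✓

I(r) ≈ 5.8377.


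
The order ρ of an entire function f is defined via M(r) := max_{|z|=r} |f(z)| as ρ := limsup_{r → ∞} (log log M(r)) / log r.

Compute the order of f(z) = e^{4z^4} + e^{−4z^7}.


Each summand is entire of order 4 and 7 respectively (as in the single-exponential case). The order of a sum is at most the max of the orders, so ρ ≤ 7. For the lower bound: on |z|=r choose arg z so that -4z^7 is real positive; then |e^{-4z^7}| = e^{4r^7} while |e^{4z^4}| ≤ e^{4r^4} = o(e^{4r^7}). So |f| ≥ e^{4r^7}(1 − o(1)) and ρ ≥ 7. Hence ρ = max(4, 7) = 7.
Therefore ρ = 7.

Order ρ = 7.


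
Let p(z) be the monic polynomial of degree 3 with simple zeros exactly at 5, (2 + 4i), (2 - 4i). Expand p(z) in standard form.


The polynomial is p(z) = ∏_{α ∈ S} (z − α), where S = {5, (2 + 4i), (2 - 4i)}.
Expanding the product yields: p(z) = z^3 -9·z^2 + 40·z -100.
Note conjugate pairs combine to real quadratics: (z − (2+4i))(z − (2−4i)) = z² − 4z + 20.
The resulting polynomial has degree 3 and real coefficients as required.

p(z) = z^3 -9·z^2 + 40·z -100.


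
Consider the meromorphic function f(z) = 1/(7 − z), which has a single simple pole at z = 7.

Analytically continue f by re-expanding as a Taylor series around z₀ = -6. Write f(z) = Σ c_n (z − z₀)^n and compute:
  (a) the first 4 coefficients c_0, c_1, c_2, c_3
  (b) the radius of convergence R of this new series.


Let w = z − z₀, so z = z₀ + w.
Then 7 − z = 7 − (z₀ + w) = (7 − z₀) − w = 13 − w.
f(z) = 1/(13 − w) = (1/(13)) · 1/(1 − w/(13)) = Σ_{n≥0} w^n / (13)^(n+1).
So c_n = 1/(13)^(n+1):
  c_0 = 1/(13)^1 = 1/13.
  c_1 = 1/(13)^2 = 1/169.
  c_2 = 1/(13)^3 = 1/2197.
  c_3 = 1/(13)^4 = 1/28561.
The series is valid for |w/d| < 1, i.e. |z − z₀| < |d|.
Radius of convergence: R = |7 − z₀| = |13| = 13 (distance from z₀ to the singularity z = 7).

c_0 = 1/13, c_1 = 1/169, c_2 = 1/2197, c_3 = 1/28561; R = 13.


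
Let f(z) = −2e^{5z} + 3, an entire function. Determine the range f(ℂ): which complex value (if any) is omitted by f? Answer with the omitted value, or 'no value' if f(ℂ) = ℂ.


Little Picard bounds the complement of f(ℂ) to at most one point.
e^{5z} is never zero on ℂ, so -2·e^{5z} takes every value in ℂ ∖ {0}. Adding 3 shifts the range to ℂ ∖ {3}. Thus f omits exactly the value 3.

Omitted value: 3.


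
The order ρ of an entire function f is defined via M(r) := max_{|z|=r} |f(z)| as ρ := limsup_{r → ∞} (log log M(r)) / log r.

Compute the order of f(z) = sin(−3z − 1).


sin(w) is a linear combination of e^{iw} and e^{−iw} (or e^w, e^{−w} in the hyperbolic case), so |sin(w)| ≤ e^{|w|}. With w = −3z − 1, |w| ≤ 3|z| + 1 = 3r + 1 on |z| = r, giving M(r) ≤ e^{3r + 1}, so ρ ≤ 1. On a suitable ray (z = it for sin/cos; z = t for sinh/cosh, t real → ∞), |sin(−3z − 1)| grows like e^{3|t|}/2, so ρ ≥ 1. Hence ρ = 1.
Therefore ρ = 1.

Order ρ = 1.


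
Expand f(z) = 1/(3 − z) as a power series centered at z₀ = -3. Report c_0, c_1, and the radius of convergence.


Let w = z − z₀, so z = z₀ + w.
Then 3 − z = 3 − (z₀ + w) = (3 − z₀) − w = 6 − w.
f(z) = 1/(6 − w) = (1/(6)) · 1/(1 − w/(6)) = Σ_{n≥0} w^n / (6)^(n+1).
So c_n = 1/(6)^(n+1):
  c_0 = 1/(6)^1 = 1/6.
  c_1 = 1/(6)^2 = 1/36.
The series is valid for |w/d| < 1, i.e. |z − z₀| < |d|.
Radius of convergence: R = |3 − z₀| = |6| = 6 (distance from z₀ to the singularity z = 3).

c_0 = 1/6, c_1 = 1/36; R = 6.


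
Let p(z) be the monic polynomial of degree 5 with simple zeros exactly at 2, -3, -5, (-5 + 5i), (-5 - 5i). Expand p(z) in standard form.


The polynomial is p(z) = ∏_{α ∈ S} (z − α), where S = {2, -3, -5, (-5 + 5i), (-5 - 5i)}.
Expanding the product yields: p(z) = z^5 + 16·z^4 + 109·z^3 + 260·z^2 -350·z -1500.
Note conjugate pairs combine to real quadratics: (z − (-5+5i))(z − (-5−5i)) = z² + 10z + 50.
The resulting polynomial has degree 5 and real coefficients as required.

p(z) = z^5 + 16·z^4 + 109·z^3 + 260·z^2 -350·z -1500.


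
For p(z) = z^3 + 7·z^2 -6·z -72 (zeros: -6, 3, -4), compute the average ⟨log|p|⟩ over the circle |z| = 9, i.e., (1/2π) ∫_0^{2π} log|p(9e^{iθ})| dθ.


Zeros: -6, -4, 3; r = 9.
Inside |z| < r: -6, -4, 3. Outside (|z| ≥ r): ∅.
p(0) = -72, so log|p(0)| = log(72) = 4.2767.
Apply Jensen: I(r) = log|p(0)| + Σ_k log(r/|z_k|), summed over zeros inside |z| < r.
  log(r/|z_k|) for z_k = -6: log(9/6) = 0.4055
  log(r/|z_k|) for z_k = 3: log(9/3) = 1.0986
  log(r/|z_k|) for z_k = -4: log(9/4) = 0.8109
Sum over inside zeros: 2.3150.
I(r) = log|p(0)| + (inside sum) = 4.2767 + 2.3150 = 6.5917.
Closed form (all zeros inside, monic): I(r) = n·log(r) = 3·log(9) = 6.5917. ✓

I(r) ≈ 6.5917.


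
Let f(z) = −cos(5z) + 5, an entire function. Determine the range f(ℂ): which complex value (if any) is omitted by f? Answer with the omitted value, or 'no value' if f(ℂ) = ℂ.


Little Picard bounds the complement of f(ℂ) to at most one point.
cos is entire and surjective onto ℂ: for every w ∈ ℂ, cos(ζ) = w has a solution ζ ∈ ℂ (e.g., via the complex inverse arccos). With ζ = 5z this gives z = ζ/(5). Then -1·cos(5z) takes every value in -1·ℂ = ℂ, and adding 5 is a bijection of ℂ. So f is surjective and omits no value. (Note: only on the real line is cos bounded by [−1, 1].)

Omitted value: no value.


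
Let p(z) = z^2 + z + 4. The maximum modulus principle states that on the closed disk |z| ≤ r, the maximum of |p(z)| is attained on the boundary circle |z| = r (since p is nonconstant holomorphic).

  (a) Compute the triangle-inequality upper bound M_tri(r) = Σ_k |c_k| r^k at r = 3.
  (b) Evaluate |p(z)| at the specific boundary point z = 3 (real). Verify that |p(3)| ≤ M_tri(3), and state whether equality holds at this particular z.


Coefficients: c_0 = 4, c_1 = 1, c_2 = 1. Radius r = 3.
Part (a). Triangle bound: M_tri(r) = Σ_k |c_k| r^k
  = |4|·3^0 + |1|·3^1 + |1|·3^2
  = 4 + 3 + 9 = 16.
This bounds M(r) := max_{|z|=r} |p(z)| from above; equality holds iff all terms c_k z^k can be made to align in phase at a single z on |z|=r.
Part (b). At z = 3 (real, on the circle |z| = r):
  p(3) = (4)·3^0 + (1)·3^1 + (1)·3^2 = 16.
  |p(3)| = 16.
Since all nonzero coefficients share the same sign, |p(3)| = 16 = M_tri(3); the triangle bound is attained at z = 3, so in fact M(r) = 16.

M_tri(3) = 16; |p(3)| = 16; equality at z=3: yes.


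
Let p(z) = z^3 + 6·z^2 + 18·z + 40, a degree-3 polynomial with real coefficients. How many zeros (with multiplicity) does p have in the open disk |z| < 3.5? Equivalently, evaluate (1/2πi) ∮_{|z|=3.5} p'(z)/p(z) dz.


The zeros of p are: (-1 + 3i), (-1 - 3i), -4.
Their magnitudes are: 3.162, 3.162, 4.
Zeros with |z| < R = 3.5: (-1 + 3i), (-1 - 3i).
Count = 2.
By the argument principle, (1/2πi) ∮_{|z|=R} p'(z)/p(z) dz equals exactly this count.

Number of zeros inside |z| < 3.5: 2.


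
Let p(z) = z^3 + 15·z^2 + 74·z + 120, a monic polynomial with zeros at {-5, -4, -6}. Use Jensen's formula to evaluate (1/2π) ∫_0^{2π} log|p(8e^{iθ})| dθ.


Zeros: -6, -5, -4; r = 8.
Inside |z| < r: -6, -5, -4. Outside (|z| ≥ r): ∅.
p(0) = 120, so log|p(0)| = log(120) = 4.7875.
Apply Jensen: I(r) = log|p(0)| + Σ_k log(r/|z_k|), summed over zeros inside |z| < r.
  log(r/|z_k|) for z_k = -5: log(8/5) = 0.4700
  log(r/|z_k|) for z_k = -4: log(8/4) = 0.6931
  log(r/|z_k|) for z_k = -6: log(8/6) = 0.2877
Sum over inside zeros: 1.4508.
I(r) = log|p(0)| + (inside sum) = 4.7875 + 1.4508 = 6.2383.
Closed form (all zeros inside, monic): I(r) = n·log(r) = 3·log(8) = 6.2383. ✓

I(r) ≈ 6.2383.


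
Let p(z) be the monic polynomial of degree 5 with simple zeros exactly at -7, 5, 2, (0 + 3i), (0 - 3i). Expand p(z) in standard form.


The polynomial is p(z) = ∏_{α ∈ S} (z − α), where S = {-7, 5, 2, (0 + 3i), (0 - 3i)}.
Expanding the product yields: p(z) = z^5 -30·z^3 + 70·z^2 -351·z + 630.
Note conjugate pairs combine to real quadratics: (z − (0+3i))(z − (0−3i)) = z² + 9.
The resulting polynomial has degree 5 and real coefficients as required.

p(z) = z^5 -30·z^3 + 70·z^2 -351·z + 630.


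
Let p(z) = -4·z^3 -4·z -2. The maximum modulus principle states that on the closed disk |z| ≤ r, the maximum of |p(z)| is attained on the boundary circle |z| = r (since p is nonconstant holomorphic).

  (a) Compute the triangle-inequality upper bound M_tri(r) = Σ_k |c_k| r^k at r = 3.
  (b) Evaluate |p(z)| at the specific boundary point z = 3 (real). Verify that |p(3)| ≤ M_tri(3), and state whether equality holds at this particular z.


Coefficients: c_0 = -2, c_1 = -4, c_2 = 0, c_3 = -4. Radius r = 3.
Part (a). Triangle bound: M_tri(r) = Σ_k |c_k| r^k
  = |-2|·3^0 + |-4|·3^1 + |0|·3^2 + |-4|·3^3
  = 2 + 12 + 0 + 108 = 122.
This bounds M(r) := max_{|z|=r} |p(z)| from above; equality holds iff all terms c_k z^k can be made to align in phase at a single z on |z|=r.
Part (b). At z = 3 (real, on the circle |z| = r):
  p(3) = (-2)·3^0 + (-4)·3^1 + (0)·3^2 + (-4)·3^3 = -122.
  |p(3)| = 122.
Since all nonzero coefficients share the same sign, |p(3)| = 122 = M_tri(3); the triangle bound is attained at z = 3, so in fact M(r) = 122.

M_tri(3) = 122; |p(3)| = 122; equality at z=3: yes.


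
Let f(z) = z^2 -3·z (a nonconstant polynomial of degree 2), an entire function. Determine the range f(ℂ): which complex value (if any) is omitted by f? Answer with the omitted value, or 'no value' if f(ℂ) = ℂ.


Little Picard bounds the complement of f(ℂ) to at most one point.
For every w ∈ ℂ, the equation p(z) − w = 0 is a nonconstant polynomial in z and hence has at least one root by the fundamental theorem of algebra. So p is surjective onto ℂ, omitting no value.

Omitted value: no value.


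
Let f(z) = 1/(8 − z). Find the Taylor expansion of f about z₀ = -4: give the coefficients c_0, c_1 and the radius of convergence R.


Let w = z − z₀, so z = z₀ + w.
Then 8 − z = 8 − (z₀ + w) = (8 − z₀) − w = 12 − w.
f(z) = 1/(12 − w) = (1/(12)) · 1/(1 − w/(12)) = Σ_{n≥0} w^n / (12)^(n+1).
So c_n = 1/(12)^(n+1):
  c_0 = 1/(12)^1 = 1/12.
  c_1 = 1/(12)^2 = 1/144.
The series is valid for |w/d| < 1, i.e. |z − z₀| < |d|.
Radius of convergence: R = |8 − z₀| = |12| = 12 (distance from z₀ to the singularity z = 8).

c_0 = 1/12, c_1 = 1/144; R = 12.


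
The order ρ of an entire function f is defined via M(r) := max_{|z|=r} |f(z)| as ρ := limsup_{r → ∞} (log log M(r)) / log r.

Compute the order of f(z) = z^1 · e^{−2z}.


M(r) = max_{|z|=r} |1|·|z|^1·|e^{−2z}| = 1·r^1 · e^{2r^1} (the factors attain their maxima compatibly on |z|=r). Then log M(r) = log 1 + 1·log r + 2r^1, dominated by the last term, so log log M(r) ~ 1·log r. The polynomial factor 1z^1 contributes only a log r term and does not affect the order. ρ = 1.
Therefore ρ = 1.

Order ρ = 1.


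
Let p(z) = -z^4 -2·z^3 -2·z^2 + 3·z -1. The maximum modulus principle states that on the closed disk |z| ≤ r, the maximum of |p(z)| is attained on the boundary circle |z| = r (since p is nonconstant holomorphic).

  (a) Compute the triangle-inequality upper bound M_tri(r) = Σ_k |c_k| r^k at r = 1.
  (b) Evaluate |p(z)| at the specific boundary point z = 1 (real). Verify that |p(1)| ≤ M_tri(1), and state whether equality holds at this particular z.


Coefficients: c_0 = -1, c_1 = 3, c_2 = -2, c_3 = -2, c_4 = -1. Radius r = 1.
Part (a). Triangle bound: M_tri(r) = Σ_k |c_k| r^k
  = |-1|·1^0 + |3|·1^1 + |-2|·1^2 + |-2|·1^3 + |-1|·1^4
  = 1 + 3 + 2 + 2 + 1 = 9.
This bounds M(r) := max_{|z|=r} |p(z)| from above; equality holds iff all terms c_k z^k can be made to align in phase at a single z on |z|=r.
Part (b). At z = 1 (real, on the circle |z| = r):
  p(1) = (-1)·1^0 + (3)·1^1 + (-2)·1^2 + (-2)·1^3 + (-1)·1^4 = -3.
  |p(1)| = 3.
Check: |p(1)| = 3 ≤ 9 = M_tri(1). ✓ Equality does not hold at z = 1 (the coefficients have mixed signs, so the terms do not all align in phase there).

M_tri(1) = 9; |p(1)| = 3; equality at z=1: no.


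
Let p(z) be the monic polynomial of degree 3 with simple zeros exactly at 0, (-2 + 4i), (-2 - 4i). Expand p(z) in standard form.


The polynomial is p(z) = ∏_{α ∈ S} (z − α), where S = {0, (-2 + 4i), (-2 - 4i)}.
Expanding the product yields: p(z) = z^3 + 4·z^2 + 20·z.
Note conjugate pairs combine to real quadratics: (z − (-2+4i))(z − (-2−4i)) = z² + 4z + 20.
The resulting polynomial has degree 3 and real coefficients as required.

p(z) = z^3 + 4·z^2 + 20·z.


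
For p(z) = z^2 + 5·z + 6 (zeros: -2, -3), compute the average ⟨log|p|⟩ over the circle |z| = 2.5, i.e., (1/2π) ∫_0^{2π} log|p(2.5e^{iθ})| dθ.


Zeros: -3, -2; r = 2.5.
Inside |z| < r: -2. Outside (|z| ≥ r): -3.
p(0) = 6, so log|p(0)| = log(6) = 1.7918.
Apply Jensen: I(r) = log|p(0)| + Σ_k log(r/|z_k|), summed over zeros inside |z| < r.
  log(r/|z_k|) for z_k = -2: log(2.5/2) = 0.2231
  Outside zeros (-3) contribute nothing to the Jensen sum.
Sum over inside zeros: 0.2231.
I(r) = log|p(0)| + (inside sum) = 1.7918 + 0.2231 = 2.0149.
Note: since some zeros are outside |z| ≤ r, the simplified n·log(r) form does NOT apply — only the inside zeros contribute.

I(r) ≈ 2.0149.
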